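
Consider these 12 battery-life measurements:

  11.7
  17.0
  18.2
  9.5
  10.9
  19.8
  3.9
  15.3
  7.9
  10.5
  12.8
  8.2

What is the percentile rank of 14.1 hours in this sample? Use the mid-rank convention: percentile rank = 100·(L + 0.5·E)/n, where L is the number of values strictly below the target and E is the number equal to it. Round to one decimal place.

66.7

Sorted: 3.9, 7.9, 8.2, 9.5, 10.5, 10.9, 11.7, 12.8, 15.3, 17.0, 18.2, 19.8.
Count below 14.1: L = 8; count equal: E = 0; n = 12.
Percentile rank = 100·(8 + 0.5·0)/12 = 100·8/12 = 66.67.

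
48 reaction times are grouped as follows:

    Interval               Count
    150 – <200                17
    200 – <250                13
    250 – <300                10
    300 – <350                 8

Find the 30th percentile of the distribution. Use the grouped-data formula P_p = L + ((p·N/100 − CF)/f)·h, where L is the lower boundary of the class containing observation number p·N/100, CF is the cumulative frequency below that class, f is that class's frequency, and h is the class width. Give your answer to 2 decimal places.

N = 48; target position k = 30/100 · 48 = 14.4.
Cumulative frequencies: 17, 30, 40, 48.
Observation 14.4 falls in the class 150 – <200.
L = 150, CF = 0, f = 17, h = 50.
P30 = 150 + ((14.4 − 0)/17)·50 = 150 + 42.3529 = 192.353.

192.35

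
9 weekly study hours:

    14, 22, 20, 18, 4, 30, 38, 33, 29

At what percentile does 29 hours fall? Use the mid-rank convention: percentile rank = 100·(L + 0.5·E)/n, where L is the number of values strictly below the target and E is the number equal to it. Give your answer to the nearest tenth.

61.1

Sorted: 4, 14, 18, 20, 22, 29, 30, 33, 38.
Count below 29: L = 5; count equal: E = 1; n = 9.
Percentile rank = 100·(5 + 0.5·1)/9 = 100·5.5/9 = 61.11.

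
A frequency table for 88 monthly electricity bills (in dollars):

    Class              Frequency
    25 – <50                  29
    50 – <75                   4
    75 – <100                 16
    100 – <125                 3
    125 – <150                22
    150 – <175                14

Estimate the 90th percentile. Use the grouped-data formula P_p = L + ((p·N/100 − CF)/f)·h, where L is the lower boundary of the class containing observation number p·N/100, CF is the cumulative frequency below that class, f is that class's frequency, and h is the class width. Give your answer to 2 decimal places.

N = 88; target position k = 90/100 · 88 = 79.2.
Cumulative frequencies: 29, 33, 49, 52, 74, 88.
Observation 79.2 falls in the class 150 – <175.
L = 150, CF = 74, f = 14, h = 25.
P90 = 150 + ((79.2 − 74)/14)·25 = 150 + 9.28571 = 159.286.

159.29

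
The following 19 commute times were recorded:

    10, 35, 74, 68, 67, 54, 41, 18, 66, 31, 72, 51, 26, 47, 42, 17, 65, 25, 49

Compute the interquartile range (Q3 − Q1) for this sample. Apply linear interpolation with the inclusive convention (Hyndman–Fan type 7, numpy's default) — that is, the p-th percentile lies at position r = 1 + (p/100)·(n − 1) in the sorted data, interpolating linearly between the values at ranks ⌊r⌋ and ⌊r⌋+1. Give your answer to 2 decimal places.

Sorted: 10, 17, 18, 25, 26, 31, 35, 41, 42, 47, 49, 51, 54, 65, 66, 67, 68, 72, 74.
n = 19.
P25: r = 5.5; ranks 5–6 are 26, 31; interpolating gives 28.5.
P75: r = 14.5; ranks 14–15 are 65, 66; interpolating gives 65.5.
Difference: 65.5 − 28.5 = 37.

37.00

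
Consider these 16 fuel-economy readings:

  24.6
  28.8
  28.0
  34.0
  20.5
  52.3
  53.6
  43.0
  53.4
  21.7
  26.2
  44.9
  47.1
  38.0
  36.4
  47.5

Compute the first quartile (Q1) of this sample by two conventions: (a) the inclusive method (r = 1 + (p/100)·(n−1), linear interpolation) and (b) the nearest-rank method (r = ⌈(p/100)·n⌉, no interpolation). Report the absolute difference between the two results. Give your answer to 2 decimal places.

Sorted: 20.5, 21.7, 24.6, 26.2, 28.0, 28.8, 34.0, 36.4, 38.0, 43.0, 44.9, 47.1, 47.5, 52.3, 53.4, 53.6.
n = 16.
(a) r = 4.75; between ranks 4 (26.2) and 5 (28.0): 27.55.
(b) the nearest-rank method: rank 4 → 26.2.
|27.55 − 26.2| = 1.35.

1.35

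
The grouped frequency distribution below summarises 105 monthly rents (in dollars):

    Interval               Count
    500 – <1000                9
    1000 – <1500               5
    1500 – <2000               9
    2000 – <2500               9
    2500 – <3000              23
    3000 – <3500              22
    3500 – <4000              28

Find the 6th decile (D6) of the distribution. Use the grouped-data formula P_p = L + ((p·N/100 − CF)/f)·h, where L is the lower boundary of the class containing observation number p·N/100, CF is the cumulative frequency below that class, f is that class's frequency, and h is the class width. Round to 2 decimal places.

N = 105; target position k = 60/100 · 105 = 63.
Cumulative frequencies: 9, 14, 23, 32, 55, 77, 105.
Observation 63 falls in the class 3000 – <3500.
L = 3000, CF = 55, f = 22, h = 500.
P60 = 3000 + ((63 − 55)/22)·500 = 3000 + 181.818 = 3181.82.

3181.82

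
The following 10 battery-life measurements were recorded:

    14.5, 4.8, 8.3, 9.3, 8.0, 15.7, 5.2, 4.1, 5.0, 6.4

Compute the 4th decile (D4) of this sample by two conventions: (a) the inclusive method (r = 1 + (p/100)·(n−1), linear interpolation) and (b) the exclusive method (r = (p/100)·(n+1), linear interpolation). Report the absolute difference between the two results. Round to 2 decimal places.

Sorted: 4.1, 4.8, 5.0, 5.2, 6.4, 8.0, 8.3, 9.3, 14.5, 15.7.
n = 10.
(a) r = 4.6; between ranks 4 (5.2) and 5 (6.4): 5.92.
(b) r = 4.4; between ranks 4 (5.2) and 5 (6.4): 5.68.
|5.92 − 5.68| = 0.24.

0.24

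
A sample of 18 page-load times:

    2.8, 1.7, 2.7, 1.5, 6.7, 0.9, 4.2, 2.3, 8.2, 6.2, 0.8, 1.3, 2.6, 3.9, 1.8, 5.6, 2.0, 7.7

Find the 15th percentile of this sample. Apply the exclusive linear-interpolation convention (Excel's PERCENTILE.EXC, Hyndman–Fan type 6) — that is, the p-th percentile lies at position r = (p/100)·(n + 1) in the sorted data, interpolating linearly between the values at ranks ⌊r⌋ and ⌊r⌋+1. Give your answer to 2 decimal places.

1.24

Sorted: 0.8, 0.9, 1.3, 1.5, 1.7, 1.8, 2.0, 2.3, 2.6, 2.7, 2.8, 3.9, 4.2, 5.6, 6.2, 6.7, 7.7, 8.2.
n = 18.
r = (15/100)·(18 + 1) = 2.85.
Rank 2 is 0.9 and rank 3 is 1.3.
Interpolate: 0.9 + 0.85·(1.3 − 0.9) = 0.9 + 0.85·0.4 = 1.24.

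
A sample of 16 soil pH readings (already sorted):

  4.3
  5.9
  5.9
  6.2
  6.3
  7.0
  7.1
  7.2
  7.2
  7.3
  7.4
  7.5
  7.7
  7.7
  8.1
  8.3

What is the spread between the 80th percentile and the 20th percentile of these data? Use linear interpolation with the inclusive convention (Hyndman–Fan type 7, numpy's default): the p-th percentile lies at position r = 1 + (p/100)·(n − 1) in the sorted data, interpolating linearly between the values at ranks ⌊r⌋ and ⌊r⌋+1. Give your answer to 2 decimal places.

n = 16.
P20: r = 4 (integer) → 6.2.
P80: r = 13 (integer) → 7.7.
Difference: 7.7 − 6.2 = 1.5.

1.50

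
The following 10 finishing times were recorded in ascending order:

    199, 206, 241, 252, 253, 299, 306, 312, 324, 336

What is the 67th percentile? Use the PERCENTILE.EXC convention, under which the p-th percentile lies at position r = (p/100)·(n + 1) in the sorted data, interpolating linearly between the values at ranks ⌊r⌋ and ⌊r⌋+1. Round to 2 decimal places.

n = 10.
r = (67/100)·(10 + 1) = 7.37.
Rank 7 is 306 and rank 8 is 312.
Interpolate: 306 + 0.37·(312 − 306) = 306 + 0.37·6 = 308.22.

308.22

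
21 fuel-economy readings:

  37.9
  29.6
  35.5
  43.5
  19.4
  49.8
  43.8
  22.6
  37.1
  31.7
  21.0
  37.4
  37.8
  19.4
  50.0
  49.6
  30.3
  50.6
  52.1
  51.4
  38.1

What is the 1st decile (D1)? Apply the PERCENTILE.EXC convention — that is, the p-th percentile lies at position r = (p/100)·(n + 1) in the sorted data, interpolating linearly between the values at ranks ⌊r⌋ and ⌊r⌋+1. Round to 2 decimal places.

19.72

Sorted: 19.4, 19.4, 21.0, 22.6, 29.6, 30.3, 31.7, 35.5, 37.1, 37.4, 37.8, 37.9, 38.1, 43.5, 43.8, 49.6, 49.8, 50.0, 50.6, 51.4, 52.1.
n = 21.
r = (10/100)·(21 + 1) = 2.2.
Rank 2 is 19.4 and rank 3 is 21.0.
Interpolate: 19.4 + 0.2·(21.0 − 19.4) = 19.4 + 0.2·1.6 = 19.72.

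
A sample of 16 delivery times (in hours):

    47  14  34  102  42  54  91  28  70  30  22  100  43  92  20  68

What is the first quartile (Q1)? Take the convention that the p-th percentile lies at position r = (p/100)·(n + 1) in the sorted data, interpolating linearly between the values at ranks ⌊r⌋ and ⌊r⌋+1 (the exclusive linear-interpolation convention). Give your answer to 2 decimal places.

Sorted: 14, 20, 22, 28, 30, 34, 42, 43, 47, 54, 68, 70, 91, 92, 100, 102.
n = 16.
r = (25/100)·(16 + 1) = 4.25.
Rank 4 is 28 and rank 5 is 30.
Interpolate: 28 + 0.25·(30 − 28) = 28 + 0.25·2 = 28.5.

28.50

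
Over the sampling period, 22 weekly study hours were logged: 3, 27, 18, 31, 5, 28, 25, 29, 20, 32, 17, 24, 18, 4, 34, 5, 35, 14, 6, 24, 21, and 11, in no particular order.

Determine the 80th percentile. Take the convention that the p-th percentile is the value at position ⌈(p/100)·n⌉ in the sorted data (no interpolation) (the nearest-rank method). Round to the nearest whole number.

Sorted: 3, 4, 5, 5, 6, 11, 14, 17, 18, 18, 20, 21, 24, 24, 25, 27, 28, 29, 31, 32, 34, 35.
n = 22.
Position = ⌈80/100 · 22⌉ = ⌈17.6⌉ = 18.
The value at rank 18 is 29.

29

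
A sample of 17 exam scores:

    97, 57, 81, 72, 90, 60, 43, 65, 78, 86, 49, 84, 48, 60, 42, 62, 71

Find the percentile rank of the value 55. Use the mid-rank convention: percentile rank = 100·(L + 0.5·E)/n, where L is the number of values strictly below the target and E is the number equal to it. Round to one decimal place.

Sorted: 42, 43, 48, 49, 57, 60, 60, 62, 65, 71, 72, 78, 81, 84, 86, 90, 97.
Count below 55: L = 4; count equal: E = 0; n = 17.
Percentile rank = 100·(4 + 0.5·0)/17 = 100·4/17 = 23.53.

23.5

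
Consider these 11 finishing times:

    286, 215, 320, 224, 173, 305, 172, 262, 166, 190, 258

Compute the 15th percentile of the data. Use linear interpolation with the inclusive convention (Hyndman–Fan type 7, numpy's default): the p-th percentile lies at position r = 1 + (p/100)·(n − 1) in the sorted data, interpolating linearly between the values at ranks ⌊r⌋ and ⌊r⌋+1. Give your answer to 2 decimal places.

Sorted: 166, 172, 173, 190, 215, 224, 258, 262, 286, 305, 320.
n = 11.
r = 1 + (15/100)·(11 − 1) = 1 + 1.5 = 2.5.
Rank 2 is 172 and rank 3 is 173.
Interpolate: 172 + 0.5·(173 − 172) = 172 + 0.5·1 = 172.5.

172.50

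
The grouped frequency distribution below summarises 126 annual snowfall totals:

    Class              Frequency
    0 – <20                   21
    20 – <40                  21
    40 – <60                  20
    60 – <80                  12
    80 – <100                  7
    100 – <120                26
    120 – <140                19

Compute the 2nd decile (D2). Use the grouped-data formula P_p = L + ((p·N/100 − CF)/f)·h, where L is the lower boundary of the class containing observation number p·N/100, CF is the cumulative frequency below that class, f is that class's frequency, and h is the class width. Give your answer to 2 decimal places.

N = 126; target position k = 20/100 · 126 = 25.2.
Cumulative frequencies: 21, 42, 62, 74, 81, 107, 126.
Observation 25.2 falls in the class 20 – <40.
L = 20, CF = 21, f = 21, h = 20.
P20 = 20 + ((25.2 − 21)/21)·20 = 20 + 4 = 24.

24.00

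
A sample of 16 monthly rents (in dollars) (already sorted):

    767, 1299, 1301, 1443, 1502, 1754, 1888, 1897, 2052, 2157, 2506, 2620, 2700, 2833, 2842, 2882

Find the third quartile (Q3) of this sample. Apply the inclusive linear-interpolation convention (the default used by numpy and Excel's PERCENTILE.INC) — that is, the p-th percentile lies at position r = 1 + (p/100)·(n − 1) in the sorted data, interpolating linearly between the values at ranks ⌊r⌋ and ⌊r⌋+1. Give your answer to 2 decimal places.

n = 16.
r = 1 + (75/100)·(16 − 1) = 1 + 11.25 = 12.25.
Rank 12 is 2620 and rank 13 is 2700.
Interpolate: 2620 + 0.25·(2700 − 2620) = 2620 + 0.25·80 = 2640.

2640.00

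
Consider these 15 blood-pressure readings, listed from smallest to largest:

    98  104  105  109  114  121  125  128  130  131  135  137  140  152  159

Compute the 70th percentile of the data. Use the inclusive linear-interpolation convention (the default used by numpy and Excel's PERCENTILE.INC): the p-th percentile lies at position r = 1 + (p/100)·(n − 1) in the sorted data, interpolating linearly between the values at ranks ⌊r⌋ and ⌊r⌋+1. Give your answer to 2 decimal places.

n = 15.
r = 1 + (70/100)·(15 − 1) = 1 + 9.8 = 10.8.
Rank 10 is 131 and rank 11 is 135.
Interpolate: 131 + 0.8·(135 − 131) = 131 + 0.8·4 = 134.2.

134.20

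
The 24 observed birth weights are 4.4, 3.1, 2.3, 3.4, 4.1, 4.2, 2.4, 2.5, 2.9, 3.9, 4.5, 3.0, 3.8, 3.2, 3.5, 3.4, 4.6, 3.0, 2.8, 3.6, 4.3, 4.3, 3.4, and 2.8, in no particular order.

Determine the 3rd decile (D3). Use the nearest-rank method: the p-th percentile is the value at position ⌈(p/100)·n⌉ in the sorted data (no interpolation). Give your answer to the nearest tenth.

Sorted: 2.3, 2.4, 2.5, 2.8, 2.8, 2.9, 3.0, 3.0, 3.1, 3.2, 3.4, 3.4, 3.4, 3.5, 3.6, 3.8, 3.9, 4.1, 4.2, 4.3, 4.3, 4.4, 4.5, 4.6.
n = 24.
Position = ⌈30/100 · 24⌉ = ⌈7.2⌉ = 8.
The value at rank 8 is 3.0.

3.0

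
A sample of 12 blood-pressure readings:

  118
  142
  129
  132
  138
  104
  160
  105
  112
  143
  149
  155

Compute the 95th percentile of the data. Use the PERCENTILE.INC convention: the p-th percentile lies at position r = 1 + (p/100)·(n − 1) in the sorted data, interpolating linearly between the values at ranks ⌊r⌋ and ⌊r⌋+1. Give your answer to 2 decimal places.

157.25

Sorted: 104, 105, 112, 118, 129, 132, 138, 142, 143, 149, 155, 160.
n = 12.
r = 1 + (95/100)·(12 − 1) = 1 + 10.45 = 11.45.
Rank 11 is 155 and rank 12 is 160.
Interpolate: 155 + 0.45·(160 − 155) = 155 + 0.45·5 = 157.25.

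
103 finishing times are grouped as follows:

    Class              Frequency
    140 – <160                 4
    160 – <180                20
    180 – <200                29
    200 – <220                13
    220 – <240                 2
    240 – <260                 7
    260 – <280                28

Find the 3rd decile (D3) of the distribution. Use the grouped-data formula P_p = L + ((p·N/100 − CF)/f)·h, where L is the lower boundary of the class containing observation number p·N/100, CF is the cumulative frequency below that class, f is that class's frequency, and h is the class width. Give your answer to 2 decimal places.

184.76

N = 103; target position k = 30/100 · 103 = 30.9.
Cumulative frequencies: 4, 24, 53, 66, 68, 75, 103.
Observation 30.9 falls in the class 180 – <200.
L = 180, CF = 24, f = 29, h = 20.
P30 = 180 + ((30.9 − 24)/29)·20 = 180 + 4.75862 = 184.759.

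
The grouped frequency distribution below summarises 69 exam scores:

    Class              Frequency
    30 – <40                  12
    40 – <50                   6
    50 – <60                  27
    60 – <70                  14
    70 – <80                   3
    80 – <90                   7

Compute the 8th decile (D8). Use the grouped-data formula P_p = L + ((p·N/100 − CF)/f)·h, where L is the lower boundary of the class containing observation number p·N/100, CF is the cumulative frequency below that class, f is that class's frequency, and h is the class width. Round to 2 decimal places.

67.29

N = 69; target position k = 80/100 · 69 = 55.2.
Cumulative frequencies: 12, 18, 45, 59, 62, 69.
Observation 55.2 falls in the class 60 – <70.
L = 60, CF = 45, f = 14, h = 10.
P80 = 60 + ((55.2 − 45)/14)·10 = 60 + 7.28571 = 67.2857.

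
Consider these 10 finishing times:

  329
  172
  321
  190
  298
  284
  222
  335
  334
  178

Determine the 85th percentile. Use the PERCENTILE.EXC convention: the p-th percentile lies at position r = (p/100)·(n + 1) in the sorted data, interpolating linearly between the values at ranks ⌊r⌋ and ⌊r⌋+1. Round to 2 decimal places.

Sorted: 172, 178, 190, 222, 284, 298, 321, 329, 334, 335.
n = 10.
r = (85/100)·(10 + 1) = 9.35.
Rank 9 is 334 and rank 10 is 335.
Interpolate: 334 + 0.35·(335 − 334) = 334 + 0.35·1 = 334.35.

334.35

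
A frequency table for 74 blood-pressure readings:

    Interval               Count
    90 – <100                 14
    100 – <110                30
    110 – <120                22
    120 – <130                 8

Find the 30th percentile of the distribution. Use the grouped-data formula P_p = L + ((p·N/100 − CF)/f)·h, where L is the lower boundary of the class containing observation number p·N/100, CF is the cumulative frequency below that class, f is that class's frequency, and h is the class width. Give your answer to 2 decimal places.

102.73

N = 74; target position k = 30/100 · 74 = 22.2.
Cumulative frequencies: 14, 44, 66, 74.
Observation 22.2 falls in the class 100 – <110.
L = 100, CF = 14, f = 30, h = 10.
P30 = 100 + ((22.2 − 14)/30)·10 = 100 + 2.73333 = 102.733.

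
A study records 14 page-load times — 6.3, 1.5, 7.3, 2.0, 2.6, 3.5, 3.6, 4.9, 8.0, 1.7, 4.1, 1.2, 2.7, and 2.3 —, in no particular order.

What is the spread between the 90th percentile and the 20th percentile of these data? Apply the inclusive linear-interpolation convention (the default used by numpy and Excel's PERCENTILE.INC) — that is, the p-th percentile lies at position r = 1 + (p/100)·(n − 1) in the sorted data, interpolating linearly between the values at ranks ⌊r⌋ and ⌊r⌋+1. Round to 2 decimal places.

Sorted: 1.2, 1.5, 1.7, 2.0, 2.3, 2.6, 2.7, 3.5, 3.6, 4.1, 4.9, 6.3, 7.3, 8.0.
n = 14.
P20: r = 3.6; ranks 3–4 are 1.7, 2.0; interpolating gives 1.88.
P90: r = 12.7; ranks 12–13 are 6.3, 7.3; interpolating gives 7.
Difference: 7 − 1.88 = 5.12.

5.12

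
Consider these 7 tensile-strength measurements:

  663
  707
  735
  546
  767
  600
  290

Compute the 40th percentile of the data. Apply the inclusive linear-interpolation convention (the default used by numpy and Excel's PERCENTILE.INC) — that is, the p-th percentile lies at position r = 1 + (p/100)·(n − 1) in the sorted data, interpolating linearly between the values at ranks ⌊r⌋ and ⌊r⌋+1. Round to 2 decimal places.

625.20

Sorted: 290, 546, 600, 663, 707, 735, 767.
n = 7.
r = 1 + (40/100)·(7 − 1) = 1 + 2.4 = 3.4.
Rank 3 is 600 and rank 4 is 663.
Interpolate: 600 + 0.4·(663 − 600) = 600 + 0.4·63 = 625.2.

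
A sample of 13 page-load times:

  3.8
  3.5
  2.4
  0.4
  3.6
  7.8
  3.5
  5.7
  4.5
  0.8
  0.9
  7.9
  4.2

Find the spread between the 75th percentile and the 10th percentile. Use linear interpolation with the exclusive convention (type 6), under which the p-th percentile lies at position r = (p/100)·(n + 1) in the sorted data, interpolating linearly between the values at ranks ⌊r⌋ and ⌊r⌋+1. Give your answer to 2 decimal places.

4.54

Sorted: 0.4, 0.8, 0.9, 2.4, 3.5, 3.5, 3.6, 3.8, 4.2, 4.5, 5.7, 7.8, 7.9.
n = 13.
P10: r = 1.4; ranks 1–2 are 0.4, 0.8; interpolating gives 0.56.
P75: r = 10.5; ranks 10–11 are 4.5, 5.7; interpolating gives 5.1.
Difference: 5.1 − 0.56 = 4.54.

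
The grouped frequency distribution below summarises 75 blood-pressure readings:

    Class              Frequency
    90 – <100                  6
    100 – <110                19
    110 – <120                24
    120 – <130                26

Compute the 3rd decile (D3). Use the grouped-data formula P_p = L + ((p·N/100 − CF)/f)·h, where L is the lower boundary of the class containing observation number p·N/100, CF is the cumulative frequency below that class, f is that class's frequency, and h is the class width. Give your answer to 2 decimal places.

N = 75; target position k = 30/100 · 75 = 22.5.
Cumulative frequencies: 6, 25, 49, 75.
Observation 22.5 falls in the class 100 – <110.
L = 100, CF = 6, f = 19, h = 10.
P30 = 100 + ((22.5 − 6)/19)·10 = 100 + 8.68421 = 108.684.

108.68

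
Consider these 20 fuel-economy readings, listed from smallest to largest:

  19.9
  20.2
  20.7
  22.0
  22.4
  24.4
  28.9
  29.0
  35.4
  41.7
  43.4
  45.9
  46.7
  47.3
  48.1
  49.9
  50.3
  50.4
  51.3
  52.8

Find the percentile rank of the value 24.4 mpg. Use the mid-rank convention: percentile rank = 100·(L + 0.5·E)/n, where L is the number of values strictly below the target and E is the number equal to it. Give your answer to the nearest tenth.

Count below 24.4: L = 5; count equal: E = 1; n = 20.
Percentile rank = 100·(5 + 0.5·1)/20 = 100·5.5/20 = 27.5.

27.5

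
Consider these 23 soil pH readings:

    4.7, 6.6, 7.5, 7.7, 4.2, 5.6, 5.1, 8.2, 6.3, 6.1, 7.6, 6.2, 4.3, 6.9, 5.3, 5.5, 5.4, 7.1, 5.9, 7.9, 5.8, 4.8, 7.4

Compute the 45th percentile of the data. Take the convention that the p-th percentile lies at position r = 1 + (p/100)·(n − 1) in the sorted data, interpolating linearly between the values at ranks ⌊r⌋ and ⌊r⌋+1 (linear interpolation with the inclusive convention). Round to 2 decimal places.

5.89

Sorted: 4.2, 4.3, 4.7, 4.8, 5.1, 5.3, 5.4, 5.5, 5.6, 5.8, 5.9, 6.1, 6.2, 6.3, 6.6, 6.9, 7.1, 7.4, 7.5, 7.6, 7.7, 7.9, 8.2.
n = 23.
r = 1 + (45/100)·(23 − 1) = 1 + 9.9 = 10.9.
Rank 10 is 5.8 and rank 11 is 5.9.
Interpolate: 5.8 + 0.9·(5.9 − 5.8) = 5.8 + 0.9·0.1 = 5.89.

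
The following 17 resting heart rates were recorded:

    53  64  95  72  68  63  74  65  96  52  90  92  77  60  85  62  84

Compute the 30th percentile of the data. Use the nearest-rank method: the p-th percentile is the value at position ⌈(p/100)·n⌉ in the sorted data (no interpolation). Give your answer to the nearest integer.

Sorted: 52, 53, 60, 62, 63, 64, 65, 68, 72, 74, 77, 84, 85, 90, 92, 95, 96.
n = 17.
Position = ⌈30/100 · 17⌉ = ⌈5.1⌉ = 6.
The value at rank 6 is 64.

64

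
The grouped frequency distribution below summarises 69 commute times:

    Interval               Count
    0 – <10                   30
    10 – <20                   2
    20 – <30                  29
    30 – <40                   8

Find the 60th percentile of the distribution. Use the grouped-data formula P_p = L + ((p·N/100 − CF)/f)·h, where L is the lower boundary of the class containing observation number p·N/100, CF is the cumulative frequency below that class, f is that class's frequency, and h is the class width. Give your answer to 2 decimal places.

N = 69; target position k = 60/100 · 69 = 41.4.
Cumulative frequencies: 30, 32, 61, 69.
Observation 41.4 falls in the class 20 – <30.
L = 20, CF = 32, f = 29, h = 10.
P60 = 20 + ((41.4 − 32)/29)·10 = 20 + 3.24138 = 23.2414.

23.24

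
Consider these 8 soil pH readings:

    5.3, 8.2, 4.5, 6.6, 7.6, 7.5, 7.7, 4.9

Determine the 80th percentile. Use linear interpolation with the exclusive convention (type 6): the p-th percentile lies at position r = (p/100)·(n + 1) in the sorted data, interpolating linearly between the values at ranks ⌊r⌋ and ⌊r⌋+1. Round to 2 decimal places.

Sorted: 4.5, 4.9, 5.3, 6.6, 7.5, 7.6, 7.7, 8.2.
n = 8.
r = (80/100)·(8 + 1) = 7.2.
Rank 7 is 7.7 and rank 8 is 8.2.
Interpolate: 7.7 + 0.2·(8.2 − 7.7) = 7.7 + 0.2·0.5 = 7.8.

7.80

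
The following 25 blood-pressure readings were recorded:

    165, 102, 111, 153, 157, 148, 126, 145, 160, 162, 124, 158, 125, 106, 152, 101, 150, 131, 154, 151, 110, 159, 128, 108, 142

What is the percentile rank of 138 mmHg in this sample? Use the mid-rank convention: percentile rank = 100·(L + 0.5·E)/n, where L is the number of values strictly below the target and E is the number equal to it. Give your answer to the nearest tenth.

Sorted: 101, 102, 106, 108, 110, 111, 124, 125, 126, 128, 131, 142, 145, 148, 150, 151, 152, 153, 154, 157, 158, 159, 160, 162, 165.
Count below 138: L = 11; count equal: E = 0; n = 25.
Percentile rank = 100·(11 + 0.5·0)/25 = 100·11/25 = 44.

44.0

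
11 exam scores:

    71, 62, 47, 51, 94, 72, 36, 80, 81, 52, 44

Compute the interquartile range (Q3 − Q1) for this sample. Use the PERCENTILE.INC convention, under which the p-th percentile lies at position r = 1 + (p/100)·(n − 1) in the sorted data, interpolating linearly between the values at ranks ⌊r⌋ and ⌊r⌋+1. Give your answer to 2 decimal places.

27.00

Sorted: 36, 44, 47, 51, 52, 62, 71, 72, 80, 81, 94.
n = 11.
P25: r = 3.5; ranks 3–4 are 47, 51; interpolating gives 49.
P75: r = 8.5; ranks 8–9 are 72, 80; interpolating gives 76.
Difference: 76 − 49 = 27.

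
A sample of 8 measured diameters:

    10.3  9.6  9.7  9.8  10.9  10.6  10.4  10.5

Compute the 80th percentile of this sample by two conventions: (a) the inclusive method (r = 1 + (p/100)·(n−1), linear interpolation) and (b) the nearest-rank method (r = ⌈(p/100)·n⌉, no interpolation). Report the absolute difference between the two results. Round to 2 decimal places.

Sorted: 9.6, 9.7, 9.8, 10.3, 10.4, 10.5, 10.6, 10.9.
n = 8.
(a) r = 6.6; between ranks 6 (10.5) and 7 (10.6): 10.56.
(b) the nearest-rank method: rank 7 → 10.6.
|10.56 − 10.6| = 0.04.

0.04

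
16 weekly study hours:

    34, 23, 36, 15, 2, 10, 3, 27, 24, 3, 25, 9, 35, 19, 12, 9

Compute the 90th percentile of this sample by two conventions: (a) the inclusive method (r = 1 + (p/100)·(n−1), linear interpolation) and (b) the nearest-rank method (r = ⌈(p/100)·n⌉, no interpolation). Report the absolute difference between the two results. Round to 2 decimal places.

0.50

Sorted: 2, 3, 3, 9, 9, 10, 12, 15, 19, 23, 24, 25, 27, 34, 35, 36.
n = 16.
(a) r = 14.5; between ranks 14 (34) and 15 (35): 34.5.
(b) the nearest-rank method: rank 15 → 35.
|34.5 − 35| = 0.5.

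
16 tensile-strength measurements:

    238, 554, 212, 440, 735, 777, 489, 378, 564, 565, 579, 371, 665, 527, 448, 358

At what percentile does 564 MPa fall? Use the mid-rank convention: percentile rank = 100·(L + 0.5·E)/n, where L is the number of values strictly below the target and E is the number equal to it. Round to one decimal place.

Sorted: 212, 238, 358, 371, 378, 440, 448, 489, 527, 554, 564, 565, 579, 665, 735, 777.
Count below 564: L = 10; count equal: E = 1; n = 16.
Percentile rank = 100·(10 + 0.5·1)/16 = 100·10.5/16 = 65.62.

65.6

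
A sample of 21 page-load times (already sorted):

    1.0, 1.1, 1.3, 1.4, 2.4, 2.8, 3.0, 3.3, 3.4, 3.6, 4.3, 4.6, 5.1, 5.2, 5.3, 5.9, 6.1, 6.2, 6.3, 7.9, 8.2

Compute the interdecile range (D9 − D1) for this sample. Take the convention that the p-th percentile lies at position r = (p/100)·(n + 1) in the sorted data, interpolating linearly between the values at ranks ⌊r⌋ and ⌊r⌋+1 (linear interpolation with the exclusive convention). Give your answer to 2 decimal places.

6.44

n = 21.
P10: r = 2.2; ranks 2–3 are 1.1, 1.3; interpolating gives 1.14.
P90: r = 19.8; ranks 19–20 are 6.3, 7.9; interpolating gives 7.58.
Difference: 7.58 − 1.14 = 6.44.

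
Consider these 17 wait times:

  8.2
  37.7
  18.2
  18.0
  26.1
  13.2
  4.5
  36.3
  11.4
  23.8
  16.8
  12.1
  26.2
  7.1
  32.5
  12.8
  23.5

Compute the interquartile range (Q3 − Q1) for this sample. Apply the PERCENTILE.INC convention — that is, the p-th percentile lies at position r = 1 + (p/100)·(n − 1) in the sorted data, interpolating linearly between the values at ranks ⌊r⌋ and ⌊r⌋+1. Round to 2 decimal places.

14.00

Sorted: 4.5, 7.1, 8.2, 11.4, 12.1, 12.8, 13.2, 16.8, 18.0, 18.2, 23.5, 23.8, 26.1, 26.2, 32.5, 36.3, 37.7.
n = 17.
P25: r = 5 (integer) → 12.1.
P75: r = 13 (integer) → 26.1.
Difference: 26.1 − 12.1 = 14.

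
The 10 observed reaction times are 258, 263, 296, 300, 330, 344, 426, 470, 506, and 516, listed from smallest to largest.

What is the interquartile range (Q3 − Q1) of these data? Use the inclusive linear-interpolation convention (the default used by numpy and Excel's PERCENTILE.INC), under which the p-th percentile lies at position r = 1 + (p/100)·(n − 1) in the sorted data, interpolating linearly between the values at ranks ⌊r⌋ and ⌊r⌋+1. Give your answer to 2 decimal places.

162.00

n = 10.
P25: r = 3.25; ranks 3–4 are 296, 300; interpolating gives 297.
P75: r = 7.75; ranks 7–8 are 426, 470; interpolating gives 459.
Difference: 459 − 297 = 162.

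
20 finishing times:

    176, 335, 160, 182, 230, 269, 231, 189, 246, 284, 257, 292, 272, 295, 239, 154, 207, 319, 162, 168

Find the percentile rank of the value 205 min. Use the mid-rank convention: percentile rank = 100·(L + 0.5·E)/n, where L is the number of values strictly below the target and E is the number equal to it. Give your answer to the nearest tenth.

Sorted: 154, 160, 162, 168, 176, 182, 189, 207, 230, 231, 239, 246, 257, 269, 272, 284, 292, 295, 319, 335.
Count below 205: L = 7; count equal: E = 0; n = 20.
Percentile rank = 100·(7 + 0.5·0)/20 = 100·7/20 = 35.

35.0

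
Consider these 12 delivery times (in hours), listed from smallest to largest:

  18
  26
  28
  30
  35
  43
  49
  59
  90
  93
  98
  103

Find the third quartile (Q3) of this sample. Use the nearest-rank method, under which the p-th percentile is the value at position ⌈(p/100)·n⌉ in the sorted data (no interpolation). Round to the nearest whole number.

90

n = 12.
Position = ⌈75/100 · 12⌉ = ⌈9⌉ = 9.
The value at rank 9 is 90.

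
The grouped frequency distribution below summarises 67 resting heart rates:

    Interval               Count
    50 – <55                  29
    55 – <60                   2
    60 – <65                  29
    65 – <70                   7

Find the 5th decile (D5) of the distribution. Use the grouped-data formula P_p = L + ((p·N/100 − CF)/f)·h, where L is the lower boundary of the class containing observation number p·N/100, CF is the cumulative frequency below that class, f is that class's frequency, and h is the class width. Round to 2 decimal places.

60.43

N = 67; target position k = 50/100 · 67 = 33.5.
Cumulative frequencies: 29, 31, 60, 67.
Observation 33.5 falls in the class 60 – <65.
L = 60, CF = 31, f = 29, h = 5.
P50 = 60 + ((33.5 − 31)/29)·5 = 60 + 0.431034 = 60.431.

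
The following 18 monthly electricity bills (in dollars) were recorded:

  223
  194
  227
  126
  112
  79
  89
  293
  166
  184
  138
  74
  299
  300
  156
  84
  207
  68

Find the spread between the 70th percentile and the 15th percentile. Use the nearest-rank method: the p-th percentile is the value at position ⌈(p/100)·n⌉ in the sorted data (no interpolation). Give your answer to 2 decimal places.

Sorted: 68, 74, 79, 84, 89, 112, 126, 138, 156, 166, 184, 194, 207, 223, 227, 293, 299, 300.
n = 18.
P15: rank ⌈15/100·18⌉ = 3 → 79.
P70: rank ⌈70/100·18⌉ = 13 → 207.
Difference: 207 − 79 = 128.

128.00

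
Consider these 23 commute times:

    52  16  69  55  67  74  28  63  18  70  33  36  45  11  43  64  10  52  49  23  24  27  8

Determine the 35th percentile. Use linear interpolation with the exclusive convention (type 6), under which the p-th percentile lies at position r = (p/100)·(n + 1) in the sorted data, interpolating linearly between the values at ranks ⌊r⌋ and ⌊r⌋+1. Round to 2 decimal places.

27.40

Sorted: 8, 10, 11, 16, 18, 23, 24, 27, 28, 33, 36, 43, 45, 49, 52, 52, 55, 63, 64, 67, 69, 70, 74.
n = 23.
r = (35/100)·(23 + 1) = 8.4.
Rank 8 is 27 and rank 9 is 28.
Interpolate: 27 + 0.4·(28 − 27) = 27 + 0.4·1 = 27.4.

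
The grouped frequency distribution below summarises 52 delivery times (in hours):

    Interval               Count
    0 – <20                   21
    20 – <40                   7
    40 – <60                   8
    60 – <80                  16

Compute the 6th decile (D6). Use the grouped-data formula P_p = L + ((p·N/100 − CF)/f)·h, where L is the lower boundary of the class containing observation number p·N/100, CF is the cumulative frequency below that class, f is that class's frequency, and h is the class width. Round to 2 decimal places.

N = 52; target position k = 60/100 · 52 = 31.2.
Cumulative frequencies: 21, 28, 36, 52.
Observation 31.2 falls in the class 40 – <60.
L = 40, CF = 28, f = 8, h = 20.
P60 = 40 + ((31.2 − 28)/8)·20 = 40 + 8 = 48.

48.00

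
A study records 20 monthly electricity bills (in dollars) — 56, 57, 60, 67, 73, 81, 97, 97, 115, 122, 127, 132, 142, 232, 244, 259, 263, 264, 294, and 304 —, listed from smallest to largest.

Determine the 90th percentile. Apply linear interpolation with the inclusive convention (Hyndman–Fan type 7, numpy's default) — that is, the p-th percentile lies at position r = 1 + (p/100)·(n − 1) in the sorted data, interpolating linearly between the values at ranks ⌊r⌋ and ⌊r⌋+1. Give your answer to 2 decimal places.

n = 20.
r = 1 + (90/100)·(20 − 1) = 1 + 17.1 = 18.1.
Rank 18 is 264 and rank 19 is 294.
Interpolate: 264 + 0.1·(294 − 264) = 264 + 0.1·30 = 267.

267.00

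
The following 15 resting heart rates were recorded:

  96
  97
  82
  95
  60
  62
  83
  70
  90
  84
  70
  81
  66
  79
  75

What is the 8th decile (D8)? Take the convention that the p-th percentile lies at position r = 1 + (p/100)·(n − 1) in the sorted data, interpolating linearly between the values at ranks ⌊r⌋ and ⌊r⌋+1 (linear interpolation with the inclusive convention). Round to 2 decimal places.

91.00

Sorted: 60, 62, 66, 70, 70, 75, 79, 81, 82, 83, 84, 90, 95, 96, 97.
n = 15.
r = 1 + (80/100)·(15 − 1) = 1 + 11.2 = 12.2.
Rank 12 is 90 and rank 13 is 95.
Interpolate: 90 + 0.2·(95 − 90) = 90 + 0.2·5 = 91.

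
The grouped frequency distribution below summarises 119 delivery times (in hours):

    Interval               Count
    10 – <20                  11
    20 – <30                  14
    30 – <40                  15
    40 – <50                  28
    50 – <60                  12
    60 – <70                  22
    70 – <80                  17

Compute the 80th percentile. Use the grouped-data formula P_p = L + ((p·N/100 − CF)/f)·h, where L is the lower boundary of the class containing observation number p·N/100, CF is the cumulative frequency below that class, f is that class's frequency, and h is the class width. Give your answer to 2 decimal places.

N = 119; target position k = 80/100 · 119 = 95.2.
Cumulative frequencies: 11, 25, 40, 68, 80, 102, 119.
Observation 95.2 falls in the class 60 – <70.
L = 60, CF = 80, f = 22, h = 10.
P80 = 60 + ((95.2 − 80)/22)·10 = 60 + 6.90909 = 66.9091.

66.91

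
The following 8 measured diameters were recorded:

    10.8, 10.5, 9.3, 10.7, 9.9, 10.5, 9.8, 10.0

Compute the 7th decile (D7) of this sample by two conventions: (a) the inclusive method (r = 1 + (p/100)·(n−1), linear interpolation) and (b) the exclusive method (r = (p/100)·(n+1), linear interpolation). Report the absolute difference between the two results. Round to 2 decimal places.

Sorted: 9.3, 9.8, 9.9, 10.0, 10.5, 10.5, 10.7, 10.8.
n = 8.
(a) r = 5.9; between ranks 5 (10.5) and 6 (10.5): 10.5.
(b) r = 6.3; between ranks 6 (10.5) and 7 (10.7): 10.56.
|10.5 − 10.56| = 0.06.

0.06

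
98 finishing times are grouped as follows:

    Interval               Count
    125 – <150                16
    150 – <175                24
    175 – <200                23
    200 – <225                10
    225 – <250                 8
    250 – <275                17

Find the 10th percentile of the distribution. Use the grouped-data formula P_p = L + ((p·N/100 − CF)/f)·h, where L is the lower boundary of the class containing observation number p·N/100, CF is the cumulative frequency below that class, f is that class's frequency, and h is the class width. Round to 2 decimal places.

N = 98; target position k = 10/100 · 98 = 9.8.
Cumulative frequencies: 16, 40, 63, 73, 81, 98.
Observation 9.8 falls in the class 125 – <150.
L = 125, CF = 0, f = 16, h = 25.
P10 = 125 + ((9.8 − 0)/16)·25 = 125 + 15.3125 = 140.312.

140.31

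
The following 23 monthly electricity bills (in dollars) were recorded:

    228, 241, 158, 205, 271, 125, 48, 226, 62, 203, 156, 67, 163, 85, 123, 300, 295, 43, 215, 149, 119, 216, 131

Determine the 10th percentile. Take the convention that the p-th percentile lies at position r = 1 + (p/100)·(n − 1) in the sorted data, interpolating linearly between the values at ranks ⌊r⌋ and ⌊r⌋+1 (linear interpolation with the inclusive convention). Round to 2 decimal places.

Sorted: 43, 48, 62, 67, 85, 119, 123, 125, 131, 149, 156, 158, 163, 203, 205, 215, 216, 226, 228, 241, 271, 295, 300.
n = 23.
r = 1 + (10/100)·(23 − 1) = 1 + 2.2 = 3.2.
Rank 3 is 62 and rank 4 is 67.
Interpolate: 62 + 0.2·(67 − 62) = 62 + 0.2·5 = 63.

63.00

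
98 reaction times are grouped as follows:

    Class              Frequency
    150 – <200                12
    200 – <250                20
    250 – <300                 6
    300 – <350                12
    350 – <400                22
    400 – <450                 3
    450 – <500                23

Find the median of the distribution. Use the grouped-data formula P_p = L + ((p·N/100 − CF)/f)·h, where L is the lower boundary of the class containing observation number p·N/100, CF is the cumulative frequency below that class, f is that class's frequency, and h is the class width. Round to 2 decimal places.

345.83

N = 98; target position k = 50/100 · 98 = 49.
Cumulative frequencies: 12, 32, 38, 50, 72, 75, 98.
Observation 49 falls in the class 300 – <350.
L = 300, CF = 38, f = 12, h = 50.
P50 = 300 + ((49 − 38)/12)·50 = 300 + 45.8333 = 345.833.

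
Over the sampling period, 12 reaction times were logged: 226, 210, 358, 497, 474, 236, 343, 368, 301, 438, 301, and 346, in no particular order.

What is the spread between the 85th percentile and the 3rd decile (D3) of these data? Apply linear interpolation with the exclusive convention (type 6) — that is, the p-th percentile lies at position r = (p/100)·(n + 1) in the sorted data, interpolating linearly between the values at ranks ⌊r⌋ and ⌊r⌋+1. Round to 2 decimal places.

180.65

Sorted: 210, 226, 236, 301, 301, 343, 346, 358, 368, 438, 474, 497.
n = 12.
P30: r = 3.9; ranks 3–4 are 236, 301; interpolating gives 294.5.
P85: r = 11.05; ranks 11–12 are 474, 497; interpolating gives 475.15.
Difference: 475.15 − 294.5 = 180.65.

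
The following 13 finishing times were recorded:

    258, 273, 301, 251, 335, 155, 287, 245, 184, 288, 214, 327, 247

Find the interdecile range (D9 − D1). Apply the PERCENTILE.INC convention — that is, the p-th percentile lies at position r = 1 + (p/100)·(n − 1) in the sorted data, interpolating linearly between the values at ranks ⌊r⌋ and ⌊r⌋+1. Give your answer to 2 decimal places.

131.80

Sorted: 155, 184, 214, 245, 247, 251, 258, 273, 287, 288, 301, 327, 335.
n = 13.
P10: r = 2.2; ranks 2–3 are 184, 214; interpolating gives 190.
P90: r = 11.8; ranks 11–12 are 301, 327; interpolating gives 321.8.
Difference: 321.8 − 190 = 131.8.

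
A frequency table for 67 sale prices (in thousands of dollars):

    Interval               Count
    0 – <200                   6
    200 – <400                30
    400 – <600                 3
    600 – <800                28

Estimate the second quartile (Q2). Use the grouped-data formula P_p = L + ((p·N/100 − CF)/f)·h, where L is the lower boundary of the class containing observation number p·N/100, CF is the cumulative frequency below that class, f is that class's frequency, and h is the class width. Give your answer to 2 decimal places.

N = 67; target position k = 50/100 · 67 = 33.5.
Cumulative frequencies: 6, 36, 39, 67.
Observation 33.5 falls in the class 200 – <400.
L = 200, CF = 6, f = 30, h = 200.
P50 = 200 + ((33.5 − 6)/30)·200 = 200 + 183.333 = 383.333.

383.33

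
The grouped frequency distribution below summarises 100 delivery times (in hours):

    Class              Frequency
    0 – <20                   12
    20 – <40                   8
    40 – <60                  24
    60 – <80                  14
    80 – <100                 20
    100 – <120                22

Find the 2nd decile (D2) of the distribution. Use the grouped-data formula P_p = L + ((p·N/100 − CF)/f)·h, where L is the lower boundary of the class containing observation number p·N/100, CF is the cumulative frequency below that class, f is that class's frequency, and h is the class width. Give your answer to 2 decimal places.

N = 100; target position k = 20/100 · 100 = 20.
Cumulative frequencies: 12, 20, 44, 58, 78, 100.
Observation 20 falls in the class 20 – <40.
L = 20, CF = 12, f = 8, h = 20.
P20 = 20 + ((20 − 12)/8)·20 = 20 + 20 = 40.

40.00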